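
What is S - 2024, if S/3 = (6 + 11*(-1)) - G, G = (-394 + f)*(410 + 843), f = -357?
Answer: 2820970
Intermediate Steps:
G = -941003 (G = (-394 - 357)*(410 + 843) = -751*1253 = -941003)
S = 2822994 (S = 3*((6 + 11*(-1)) - 1*(-941003)) = 3*((6 - 11) + 941003) = 3*(-5 + 941003) = 3*940998 = 2822994)
S - 2024 = 2822994 - 2024 = 2820970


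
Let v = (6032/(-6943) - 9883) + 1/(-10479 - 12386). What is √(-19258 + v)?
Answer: I*√734436311892325587510/158751695 ≈ 170.71*I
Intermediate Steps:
v = -1569080930308/158751695 (v = (6032*(-1/6943) - 9883) + 1/(-22865) = (-6032/6943 - 9883) - 1/22865 = -68623701/6943 - 1/22865 = -1569080930308/158751695 ≈ -9883.9)
√(-19258 + v) = √(-19258 - 1569080930308/158751695) = √(-4626321072618/158751695) = I*√734436311892325587510/158751695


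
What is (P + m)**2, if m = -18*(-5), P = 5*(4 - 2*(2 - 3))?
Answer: 14400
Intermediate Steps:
P = 30 (P = 5*(4 - 2*(-1)) = 5*(4 + 2) = 5*6 = 30)
m = 90
(P + m)**2 = (30 + 90)**2 = 120**2 = 14400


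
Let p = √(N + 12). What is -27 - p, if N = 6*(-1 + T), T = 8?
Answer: -27 - 3*√6 ≈ -34.348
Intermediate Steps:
N = 42 (N = 6*(-1 + 8) = 6*7 = 42)
p = 3*√6 (p = √(42 + 12) = √54 = 3*√6 ≈ 7.3485)
-27 - p = -27 - 3*√6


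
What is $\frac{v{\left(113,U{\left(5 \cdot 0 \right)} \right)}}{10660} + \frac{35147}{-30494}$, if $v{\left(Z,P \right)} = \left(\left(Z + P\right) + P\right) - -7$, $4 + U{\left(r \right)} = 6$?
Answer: $- \frac{92721441}{81266510} \approx -1.141$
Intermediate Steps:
$U{\left(r \right)} = 2$ ($U{\left(r \right)} = -4 + 6 = 2$)
$v{\left(Z,P \right)} = 7 + Z + 2 P$ ($v{\left(Z,P \right)} = \left(\left(P + Z\right) + P\right) + 7 = \left(Z + 2 P\right) + 7 = 7 + Z + 2 P$)
$\frac{v{\left(113,U{\left(5 \cdot 0 \right)} \right)}}{10660} + \frac{35147}{-30494} = \frac{7 + 113 + 2 \cdot 2}{10660} + \frac{35147}{-30494} = \left(7 + 113 + 4\right) \frac{1}{10660} + 35147 \left(- \frac{1}{30494}\right) = 124 \cdot \frac{1}{10660} - \frac{35147}{30494} = \frac{31}{2665} - \frac{35147}{30494} = - \frac{92721441}{81266510}$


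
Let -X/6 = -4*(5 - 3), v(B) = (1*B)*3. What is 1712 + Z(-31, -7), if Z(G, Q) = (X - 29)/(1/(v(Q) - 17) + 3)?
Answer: 194178/113 ≈ 1718.4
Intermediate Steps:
v(B) = 3*B (v(B) = B*3 = 3*B)
X = 48 (X = -(-24)*(5 - 3) = -(-24)*2 = -6*(-8) = 48)
Z(G, Q) = 19/(3 + 1/(-17 + 3*Q)) (Z(G, Q) = (48 - 29)/(1/(3*Q - 17) + 3) = 19/(1/(-17 + 3*Q) + 3) = 19/(3 + 1/(-17 + 3*Q)))
1712 + Z(-31, -7) = 1712 + 19*(-17 + 3*(-7))/(-50 + 9*(-7)) = 1712 + 19*(-17 - 21)/(-50 - 63) = 1712 + 19*(-38)/(-113) = 1712 + 19*(-1/113)*(-38) = 1712 + 722/113 = 194178/113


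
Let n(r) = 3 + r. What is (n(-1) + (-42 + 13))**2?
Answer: 729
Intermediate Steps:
(n(-1) + (-42 + 13))**2 = ((3 - 1) + (-42 + 13))**2 = (2 - 29)**2 = (-27)**2 = 729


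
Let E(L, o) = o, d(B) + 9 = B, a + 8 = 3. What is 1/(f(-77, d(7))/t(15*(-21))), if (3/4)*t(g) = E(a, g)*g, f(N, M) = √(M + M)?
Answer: -66150*I ≈ -66150.0*I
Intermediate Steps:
a = -5 (a = -8 + 3 = -5)
d(B) = -9 + B
f(N, M) = √2*√M (f(N, M) = √(2*M) = √2*√M)
t(g) = 4*g²/3 (t(g) = 4*(g*g)/3 = 4*g²/3)
1/(f(-77, d(7))/t(15*(-21))) = 1/((√2*√(-9 + 7))/((4*(15*(-21))²/3))) = 1/((√2*√(-2))/(((4/3)*(-315)²))) = 1/((√2*(I*√2))/(((4/3)*99225))) = 1/((2*I)/132300) = 1/((2*I)*(1/132300)) = 1/(I/66150) = -66150*I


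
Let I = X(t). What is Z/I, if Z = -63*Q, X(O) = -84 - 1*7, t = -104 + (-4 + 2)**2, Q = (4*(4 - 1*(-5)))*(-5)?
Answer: -1620/13 ≈ -124.62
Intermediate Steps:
Q = -180 (Q = (4*(4 + 5))*(-5) = (4*9)*(-5) = 36*(-5) = -180)
t = -100 (t = -104 + (-2)**2 = -104 + 4 = -100)
X(O) = -91 (X(O) = -84 - 7 = -91)
Z = 11340 (Z = -63*(-180) = 11340)
I = -91
Z/I = 11340/(-91) = 11340*(-1/91) = -1620/13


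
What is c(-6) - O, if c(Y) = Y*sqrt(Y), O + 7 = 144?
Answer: -137 - 6*I*sqrt(6) ≈ -137.0 - 14.697*I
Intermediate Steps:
O = 137 (O = -7 + 144 = 137)
c(Y) = Y**(3/2)
c(-6) - O = (-6)**(3/2) - 1*137 = -6*I*sqrt(6) - 137 = -137 - 6*I*sqrt(6)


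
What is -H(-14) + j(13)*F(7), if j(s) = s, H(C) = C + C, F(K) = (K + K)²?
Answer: 2576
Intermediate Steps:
F(K) = 4*K² (F(K) = (2*K)² = 4*K²)
H(C) = 2*C
-H(-14) + j(13)*F(7) = -2*(-14) + 13*(4*7²) = -1*(-28) + 13*(4*49) = 28 + 13*196 = 28 + 2548 = 2576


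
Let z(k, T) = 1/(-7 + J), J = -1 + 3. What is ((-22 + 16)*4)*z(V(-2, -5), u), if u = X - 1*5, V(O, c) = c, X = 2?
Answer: 24/5 ≈ 4.8000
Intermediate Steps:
J = 2
u = -3 (u = 2 - 1*5 = 2 - 5 = -3)
z(k, T) = -⅕ (z(k, T) = 1/(-7 + 2) = 1/(-5) = -⅕)
((-22 + 16)*4)*z(V(-2, -5), u) = ((-22 + 16)*4)*(-⅕) = -6*4*(-⅕) = -24*(-⅕) = 24/5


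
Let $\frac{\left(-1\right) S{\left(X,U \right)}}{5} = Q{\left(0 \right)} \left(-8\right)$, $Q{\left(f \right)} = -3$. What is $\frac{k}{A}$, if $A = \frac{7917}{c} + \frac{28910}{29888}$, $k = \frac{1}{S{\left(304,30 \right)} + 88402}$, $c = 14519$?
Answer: $\frac{108485968}{14486360806813} \approx 7.4888 \cdot 10^{-6}$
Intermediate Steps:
$S{\left(X,U \right)} = -120$ ($S{\left(X,U \right)} = - 5 \left(\left(-3\right) \left(-8\right)\right) = \left(-5\right) 24 = -120$)
$k = \frac{1}{88282}$ ($k = \frac{1}{-120 + 88402} = \frac{1}{88282} \approx 1.1327 \cdot 10^{-5}$)
$A = \frac{328183793}{216971936}$ ($A = \frac{7917}{14519} + \frac{28910}{29888} = 7917 \cdot \frac{1}{14519} + 28910 \cdot \frac{1}{29888} = \frac{7917}{14519} + \frac{14455}{14944} = \frac{328183793}{216971936} \approx 1.5126$)
$\frac{k}{A} = \frac{1}{88282 \cdot \frac{328183793}{216971936}} = \frac{1}{88282} \cdot \frac{216971936}{328183793} = \frac{108485968}{14486360806813}$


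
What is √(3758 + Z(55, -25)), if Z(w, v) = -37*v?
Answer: √4683 ≈ 68.432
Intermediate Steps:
√(3758 + Z(55, -25)) = √(3758 - 37*(-25)) = √(3758 + 925) = √4683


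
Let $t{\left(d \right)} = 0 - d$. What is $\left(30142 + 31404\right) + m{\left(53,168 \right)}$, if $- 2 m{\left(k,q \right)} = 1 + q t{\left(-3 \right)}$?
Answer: $\frac{122587}{2} \approx 61294.0$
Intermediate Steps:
$t{\left(d \right)} = - d$
$m{\left(k,q \right)} = - \frac{1}{2} - \frac{3 q}{2}$ ($m{\left(k,q \right)} = - \frac{1 + q \left(\left(-1\right) \left(-3\right)\right)}{2} = - \frac{1 + q 3}{2} = - \frac{1 + 3 q}{2} = - \frac{1}{2} - \frac{3 q}{2}$)
$\left(30142 + 31404\right) + m{\left(53,168 \right)} = \left(30142 + 31404\right) - \frac{505}{2} = 61546 - \frac{505}{2} = \frac{122587}{2}$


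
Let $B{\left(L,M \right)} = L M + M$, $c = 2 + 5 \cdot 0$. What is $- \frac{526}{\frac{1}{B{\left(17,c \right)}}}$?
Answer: $-18936$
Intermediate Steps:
$c = 2$ ($c = 2 + 0 = 2$)
$B{\left(L,M \right)} = M + L M$
$- \frac{526}{\frac{1}{B{\left(17,c \right)}}} = - \frac{526}{\frac{1}{2 \left(1 + 17\right)}} = - \frac{526}{\frac{1}{2 \cdot 18}} = - \frac{526}{\frac{1}{36}} = - 526 \frac{1}{\frac{1}{36}} = \left(-526\right) 36 = -18936$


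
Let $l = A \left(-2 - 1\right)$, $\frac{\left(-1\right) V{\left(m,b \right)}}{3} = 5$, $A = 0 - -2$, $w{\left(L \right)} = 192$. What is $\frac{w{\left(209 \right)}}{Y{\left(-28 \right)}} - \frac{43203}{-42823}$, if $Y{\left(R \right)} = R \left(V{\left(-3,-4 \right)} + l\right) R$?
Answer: $\frac{14647337}{14688289} \approx 0.99721$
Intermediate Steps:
$A = 2$ ($A = 0 + 2 = 2$)
$V{\left(m,b \right)} = -15$ ($V{\left(m,b \right)} = \left(-3\right) 5 = -15$)
$l = -6$ ($l = 2 \left(-2 - 1\right) = 2 \left(-3\right) = -6$)
$Y{\left(R \right)} = - 21 R^{2}$ ($Y{\left(R \right)} = R \left(-15 - 6\right) R = R \left(- 21 R\right) = - 21 R^{2}$)
$\frac{w{\left(209 \right)}}{Y{\left(-28 \right)}} - \frac{43203}{-42823} = \frac{192}{\left(-21\right) \left(-28\right)^{2}} - \frac{43203}{-42823} = \frac{192}{\left(-21\right) 784} - - \frac{43203}{42823} = \frac{192}{-16464} + \frac{43203}{42823} = 192 \left(- \frac{1}{16464}\right) + \frac{43203}{42823} = - \frac{4}{343} + \frac{43203}{42823} = \frac{14647337}{14688289}$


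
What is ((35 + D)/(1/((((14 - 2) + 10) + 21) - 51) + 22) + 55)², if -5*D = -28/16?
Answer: 50083929/15625 ≈ 3205.4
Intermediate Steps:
D = 7/20 (D = -(-1)*28/16/5 = -(-1)*28*(1/16)/5 = -(-1)*7/(5*4) = -⅕*(-7/4) = 7/20 ≈ 0.35000)
((35 + D)/(1/((((14 - 2) + 10) + 21) - 51) + 22) + 55)² = ((35 + 7/20)/(1/((((14 - 2) + 10) + 21) - 51) + 22) + 55)² = (707/(20*(1/(((12 + 10) + 21) - 51) + 22)) + 55)² = (707/(20*(1/((22 + 21) - 51) + 22)) + 55)² = (707/(20*(1/(43 - 51) + 22)) + 55)² = (707/(20*(1/(-8) + 22)) + 55)² = (707/(20*(-⅛ + 22)) + 55)² = (707/(20*(175/8)) + 55)² = ((707/20)*(8/175) + 55)² = (202/125 + 55)² = (7077/125)² = 50083929/15625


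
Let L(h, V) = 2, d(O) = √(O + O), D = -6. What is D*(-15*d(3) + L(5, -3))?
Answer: -12 + 90*√6 ≈ 208.45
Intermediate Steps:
d(O) = √2*√O (d(O) = √(2*O) = √2*√O)
D*(-15*d(3) + L(5, -3)) = -6*(-15*√2*√3 + 2) = -6*(-15*√6 + 2) = -6*(2 - 15*√6) = -12 + 90*√6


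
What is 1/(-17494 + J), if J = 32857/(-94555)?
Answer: -94555/1654178027 ≈ -5.7161e-5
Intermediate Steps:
J = -32857/94555 (J = 32857*(-1/94555) = -32857/94555 ≈ -0.34749)
1/(-17494 + J) = 1/(-17494 - 32857/94555) = 1/(-1654178027/94555) = -94555/1654178027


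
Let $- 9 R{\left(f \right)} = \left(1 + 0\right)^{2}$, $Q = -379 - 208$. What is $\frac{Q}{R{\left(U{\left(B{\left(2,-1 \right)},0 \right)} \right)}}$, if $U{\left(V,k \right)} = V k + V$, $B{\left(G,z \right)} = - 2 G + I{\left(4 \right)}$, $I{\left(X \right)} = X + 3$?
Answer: $5283$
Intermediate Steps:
$I{\left(X \right)} = 3 + X$
$B{\left(G,z \right)} = 7 - 2 G$ ($B{\left(G,z \right)} = - 2 G + \left(3 + 4\right) = - 2 G + 7 = 7 - 2 G$)
$U{\left(V,k \right)} = V + V k$
$Q = -587$ ($Q = -379 - 208 = -587$)
$R{\left(f \right)} = - \frac{1}{9}$ ($R{\left(f \right)} = - \frac{\left(1 + 0\right)^{2}}{9} = - \frac{1^{2}}{9} = \left(- \frac{1}{9}\right) 1 = - \frac{1}{9}$)
$\frac{Q}{R{\left(U{\left(B{\left(2,-1 \right)},0 \right)} \right)}} = - \frac{587}{- \frac{1}{9}} = \left(-587\right) \left(-9\right) = 5283$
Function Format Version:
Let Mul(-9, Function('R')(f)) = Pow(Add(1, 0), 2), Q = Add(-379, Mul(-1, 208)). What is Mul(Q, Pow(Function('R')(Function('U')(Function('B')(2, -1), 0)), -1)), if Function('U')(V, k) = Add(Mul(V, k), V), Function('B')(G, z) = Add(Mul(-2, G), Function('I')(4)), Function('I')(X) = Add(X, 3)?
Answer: 5283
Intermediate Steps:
Function('I')(X) = Add(3, X)
Function('B')(G, z) = Add(7, Mul(-2, G)) (Function('B')(G, z) = Add(Mul(-2, G), Add(3, 4)) = Add(Mul(-2, G), 7) = Add(7, Mul(-2, G)))
Function('U')(V, k) = Add(V, Mul(V, k))
Q = -587 (Q = Add(-379, -208) = -587)
Function('R')(f) = Rational(-1, 9) (Function('R')(f) = Mul(Rational(-1, 9), Pow(Add(1, 0), 2)) = Mul(Rational(-1, 9), Pow(1, 2)) = Mul(Rational(-1, 9), 1) = Rational(-1, 9))
Mul(Q, Pow(Function('R')(Function('U')(Function('B')(2, -1), 0)), -1)) = Mul(-587, Pow(Rational(-1, 9), -1)) = Mul(-587, -9) = 5283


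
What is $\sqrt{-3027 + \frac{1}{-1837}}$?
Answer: $\frac{10 i \sqrt{102148222}}{1837} \approx 55.018 i$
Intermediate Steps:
$\sqrt{-3027 + \frac{1}{-1837}} = \sqrt{-3027 - \frac{1}{1837}} = \sqrt{- \frac{5560600}{1837}} = \frac{10 i \sqrt{102148222}}{1837}$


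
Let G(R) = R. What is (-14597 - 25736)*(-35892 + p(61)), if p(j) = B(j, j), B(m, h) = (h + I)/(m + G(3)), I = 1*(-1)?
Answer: 23161507581/16 ≈ 1.4476e+9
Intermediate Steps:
I = -1
B(m, h) = (-1 + h)/(3 + m) (B(m, h) = (h - 1)/(m + 3) = (-1 + h)/(3 + m))
p(j) = (-1 + j)/(3 + j)
(-14597 - 25736)*(-35892 + p(61)) = (-14597 - 25736)*(-35892 + (-1 + 61)/(3 + 61)) = -40333*(-35892 + 60/64) = -40333*(-35892 + (1/64)*60) = -40333*(-35892 + 15/16) = -40333*(-574257/16) = 23161507581/16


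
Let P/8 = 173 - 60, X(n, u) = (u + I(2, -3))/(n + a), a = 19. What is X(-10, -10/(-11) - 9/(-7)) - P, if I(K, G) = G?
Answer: -626534/693 ≈ -904.09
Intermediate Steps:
X(n, u) = (-3 + u)/(19 + n) (X(n, u) = (u - 3)/(n + 19) = (-3 + u)/(19 + n))
P = 904 (P = 8*(173 - 60) = 8*113 = 904)
X(-10, -10/(-11) - 9/(-7)) - P = (-3 + (-10/(-11) - 9/(-7)))/(19 - 10) - 1*904 = (-3 + (-10*(-1/11) - 9*(-⅐)))/9 - 904 = (-3 + (10/11 + 9/7))/9 - 904 = (-3 + 169/77)/9 - 904 = (⅑)*(-62/77) - 904 = -62/693 - 904 = -626534/693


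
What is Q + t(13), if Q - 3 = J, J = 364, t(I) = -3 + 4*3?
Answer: 376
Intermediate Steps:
t(I) = 9 (t(I) = -3 + 12 = 9)
Q = 367 (Q = 3 + 364 = 367)
Q + t(13) = 367 + 9 = 376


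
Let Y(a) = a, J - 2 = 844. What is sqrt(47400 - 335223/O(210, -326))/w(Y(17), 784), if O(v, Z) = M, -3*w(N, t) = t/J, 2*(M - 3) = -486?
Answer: -3807*sqrt(2168745)/7840 ≈ -715.11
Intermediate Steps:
J = 846 (J = 2 + 844 = 846)
M = -240 (M = 3 + (1/2)*(-486) = 3 - 243 = -240)
w(N, t) = -t/2538 (w(N, t) = -t/(3*846) = -t/2538)
O(v, Z) = -240
sqrt(47400 - 335223/O(210, -326))/w(Y(17), 784) = sqrt(47400 - 335223/(-240))/((-1/2538*784)) = sqrt(47400 - 335223*(-1/240))/(-392/1269) = sqrt(47400 + 111741/80)*(-1269/392) = sqrt(3903741/80)*(-1269/392) = (3*sqrt(2168745)/20)*(-1269/392) = -3807*sqrt(2168745)/7840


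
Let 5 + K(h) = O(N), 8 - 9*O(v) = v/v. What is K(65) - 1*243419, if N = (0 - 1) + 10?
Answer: -2190809/9 ≈ -2.4342e+5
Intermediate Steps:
N = 9 (N = -1 + 10 = 9)
O(v) = 7/9 (O(v) = 8/9 - v/(9*v) = 8/9 - 1/9*1 = 8/9 - 1/9 = 7/9)
K(h) = -38/9 (K(h) = -5 + 7/9 = -38/9)
K(65) - 1*243419 = -38/9 - 1*243419 = -38/9 - 243419 = -2190809/9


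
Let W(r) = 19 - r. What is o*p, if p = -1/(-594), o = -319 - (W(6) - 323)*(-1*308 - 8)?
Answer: -98279/594 ≈ -165.45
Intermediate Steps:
o = -98279 (o = -319 - ((19 - 1*6) - 323)*(-1*308 - 8) = -319 - ((19 - 6) - 323)*(-308 - 8) = -319 - (13 - 323)*(-316) = -319 - (-310)*(-316) = -319 - 1*97960 = -319 - 97960 = -98279)
p = 1/594 (p = -1*(-1/594) = 1/594 ≈ 0.0016835)
o*p = -98279*1/594 = -98279/594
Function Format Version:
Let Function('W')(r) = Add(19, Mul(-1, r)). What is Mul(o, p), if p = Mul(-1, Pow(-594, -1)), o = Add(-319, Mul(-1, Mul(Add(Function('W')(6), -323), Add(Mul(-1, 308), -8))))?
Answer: Rational(-98279, 594) ≈ -165.45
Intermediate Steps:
o = -98279 (o = Add(-319, Mul(-1, Mul(Add(Add(19, Mul(-1, 6)), -323), Add(Mul(-1, 308), -8)))) = Add(-319, Mul(-1, Mul(Add(Add(19, -6), -323), Add(-308, -8)))) = Add(-319, Mul(-1, Mul(Add(13, -323), -316))) = Add(-319, Mul(-1, Mul(-310, -316))) = Add(-319, Mul(-1, 97960)) = Add(-319, -97960) = -98279)
p = Rational(1, 594) (p = Mul(-1, Rational(-1, 594)) = Rational(1, 594) ≈ 0.0016835)
Mul(o, p) = Mul(-98279, Rational(1, 594)) = Rational(-98279, 594)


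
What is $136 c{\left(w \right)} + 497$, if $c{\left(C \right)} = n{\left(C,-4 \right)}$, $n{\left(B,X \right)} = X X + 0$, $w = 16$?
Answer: $2673$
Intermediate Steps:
$n{\left(B,X \right)} = X^{2}$ ($n{\left(B,X \right)} = X^{2} + 0 = X^{2}$)
$c{\left(C \right)} = 16$ ($c{\left(C \right)} = \left(-4\right)^{2} = 16$)
$136 c{\left(w \right)} + 497 = 136 \cdot 16 + 497 = 2176 + 497 = 2673$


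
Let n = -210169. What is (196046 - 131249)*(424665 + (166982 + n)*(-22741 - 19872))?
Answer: 119275226523912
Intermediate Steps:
(196046 - 131249)*(424665 + (166982 + n)*(-22741 - 19872)) = (196046 - 131249)*(424665 + (166982 - 210169)*(-22741 - 19872)) = 64797*(424665 - 43187*(-42613)) = 64797*(424665 + 1840327631) = 64797*1840752296 = 119275226523912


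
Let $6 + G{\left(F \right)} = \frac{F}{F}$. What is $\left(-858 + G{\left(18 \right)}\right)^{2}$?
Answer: $744769$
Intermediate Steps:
$G{\left(F \right)} = -5$ ($G{\left(F \right)} = -6 + \frac{F}{F} = -6 + 1 = -5$)
$\left(-858 + G{\left(18 \right)}\right)^{2} = \left(-858 - 5\right)^{2} = \left(-863\right)^{2} = 744769$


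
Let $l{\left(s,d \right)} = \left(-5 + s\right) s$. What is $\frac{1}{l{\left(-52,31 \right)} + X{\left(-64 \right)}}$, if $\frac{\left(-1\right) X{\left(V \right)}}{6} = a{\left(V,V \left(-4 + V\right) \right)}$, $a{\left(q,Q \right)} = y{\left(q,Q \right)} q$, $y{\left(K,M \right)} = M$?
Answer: $\frac{1}{1674132} \approx 5.9732 \cdot 10^{-7}$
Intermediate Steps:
$l{\left(s,d \right)} = s \left(-5 + s\right)$
$a{\left(q,Q \right)} = Q q$
$X{\left(V \right)} = - 6 V^{2} \left(-4 + V\right)$ ($X{\left(V \right)} = - 6 V \left(-4 + V\right) V = - 6 V^{2} \left(-4 + V\right)$)
$\frac{1}{l{\left(-52,31 \right)} + X{\left(-64 \right)}} = \frac{1}{- 52 \left(-5 - 52\right) + 6 \left(-64\right)^{2} \left(4 - -64\right)} = \frac{1}{\left(-52\right) \left(-57\right) + 6 \cdot 4096 \left(4 + 64\right)} = \frac{1}{2964 + 6 \cdot 4096 \cdot 68} = \frac{1}{2964 + 1671168} = \frac{1}{1674132}$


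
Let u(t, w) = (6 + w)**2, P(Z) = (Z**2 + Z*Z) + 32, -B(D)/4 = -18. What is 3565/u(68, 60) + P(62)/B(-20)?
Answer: 156875/1452 ≈ 108.04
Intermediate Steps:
B(D) = 72 (B(D) = -4*(-18) = 72)
P(Z) = 32 + 2*Z**2 (P(Z) = (Z**2 + Z**2) + 32 = 2*Z**2 + 32 = 32 + 2*Z**2)
3565/u(68, 60) + P(62)/B(-20) = 3565/((6 + 60)**2) + (32 + 2*62**2)/72 = 3565/(66**2) + (32 + 2*3844)*(1/72) = 3565/4356 + (32 + 7688)*(1/72) = 3565*(1/4356) + 7720*(1/72) = 3565/4356 + 965/9 = 156875/1452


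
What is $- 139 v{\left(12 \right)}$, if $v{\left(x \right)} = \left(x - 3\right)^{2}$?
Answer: $-11259$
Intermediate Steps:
$v{\left(x \right)} = \left(-3 + x\right)^{2}$
$- 139 v{\left(12 \right)} = - 139 \left(-3 + 12\right)^{2} = - 139 \cdot 9^{2} = \left(-139\right) 81 = -11259$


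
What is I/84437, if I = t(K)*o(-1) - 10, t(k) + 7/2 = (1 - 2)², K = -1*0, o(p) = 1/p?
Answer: -15/168874 ≈ -8.8824e-5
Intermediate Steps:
o(p) = 1/p
K = 0
t(k) = -5/2 (t(k) = -7/2 + (1 - 2)² = -7/2 + (-1)² = -7/2 + 1 = -5/2)
I = -15/2 (I = -5/2/(-1) - 10 = -5/2*(-1) - 10 = 5/2 - 10 = -15/2 ≈ -7.5000)
I/84437 = -15/2/84437 = -15/2*1/84437 = -15/168874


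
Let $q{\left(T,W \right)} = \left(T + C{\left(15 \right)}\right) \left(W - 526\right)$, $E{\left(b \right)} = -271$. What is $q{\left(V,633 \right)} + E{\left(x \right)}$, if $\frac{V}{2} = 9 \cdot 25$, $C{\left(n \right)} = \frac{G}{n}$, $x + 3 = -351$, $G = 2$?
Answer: $\frac{718399}{15} \approx 47893.0$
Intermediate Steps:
$x = -354$ ($x = -3 - 351 = -354$)
$C{\left(n \right)} = \frac{2}{n}$
$V = 450$ ($V = 2 \cdot 9 \cdot 25 = 2 \cdot 225 = 450$)
$q{\left(T,W \right)} = \left(-526 + W\right) \left(\frac{2}{15} + T\right)$ ($q{\left(T,W \right)} = \left(T + \frac{2}{15}\right) \left(W - 526\right) = \left(T + 2 \cdot \frac{1}{15}\right) \left(-526 + W\right) = \left(T + \frac{2}{15}\right) \left(-526 + W\right) = \left(\frac{2}{15} + T\right) \left(-526 + W\right) = \left(-526 + W\right) \left(\frac{2}{15} + T\right)$)
$q{\left(V,633 \right)} + E{\left(x \right)} = \left(- \frac{1052}{15} - 236700 + \frac{2}{15} \cdot 633 + 450 \cdot 633\right) - 271 = \left(- \frac{1052}{15} - 236700 + \frac{422}{5} + 284850\right) - 271 = \frac{722464}{15} - 271 = \frac{718399}{15}$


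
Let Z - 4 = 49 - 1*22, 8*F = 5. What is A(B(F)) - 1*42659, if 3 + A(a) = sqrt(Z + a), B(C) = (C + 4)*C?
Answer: -42662 + 3*sqrt(241)/8 ≈ -42656.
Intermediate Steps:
F = 5/8 (F = (1/8)*5 = 5/8 ≈ 0.62500)
B(C) = C*(4 + C) (B(C) = (4 + C)*C = C*(4 + C))
Z = 31 (Z = 4 + (49 - 1*22) = 4 + (49 - 22) = 4 + 27 = 31)
A(a) = -3 + sqrt(31 + a)
A(B(F)) - 1*42659 = (-3 + sqrt(31 + 5*(4 + 5/8)/8)) - 1*42659 = (-3 + sqrt(31 + (5/8)*(37/8))) - 42659 = (-3 + sqrt(31 + 185/64)) - 42659 = (-3 + sqrt(2169/64)) - 42659 = (-3 + 3*sqrt(241)/8) - 42659 = -42662 + 3*sqrt(241)/8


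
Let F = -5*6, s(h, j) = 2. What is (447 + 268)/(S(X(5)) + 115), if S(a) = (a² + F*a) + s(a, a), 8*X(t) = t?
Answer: 45760/6313 ≈ 7.2485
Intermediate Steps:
X(t) = t/8
F = -30
S(a) = 2 + a² - 30*a (S(a) = (a² - 30*a) + 2 = 2 + a² - 30*a)
(447 + 268)/(S(X(5)) + 115) = (447 + 268)/((2 + ((⅛)*5)² - 15*5/4) + 115) = 715/((2 + (5/8)² - 30*5/8) + 115) = 715/((2 + 25/64 - 75/4) + 115) = 715/(-1047/64 + 115) = 715/(6313/64) = 715*(64/6313) = 45760/6313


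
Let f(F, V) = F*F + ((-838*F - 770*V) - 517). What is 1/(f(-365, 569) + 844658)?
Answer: 1/845106 ≈ 1.1833e-6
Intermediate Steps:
f(F, V) = -517 + F² - 838*F - 770*V (f(F, V) = F² + (-517 - 838*F - 770*V) = -517 + F² - 838*F - 770*V)
1/(f(-365, 569) + 844658) = 1/((-517 + (-365)² - 838*(-365) - 770*569) + 844658) = 1/((-517 + 133225 + 305870 - 438130) + 844658) = 1/(448 + 844658) = 1/845106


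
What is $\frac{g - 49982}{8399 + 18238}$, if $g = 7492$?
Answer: $- \frac{42490}{26637} \approx -1.5951$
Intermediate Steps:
$\frac{g - 49982}{8399 + 18238} = \frac{7492 - 49982}{8399 + 18238} = - \frac{42490}{26637}$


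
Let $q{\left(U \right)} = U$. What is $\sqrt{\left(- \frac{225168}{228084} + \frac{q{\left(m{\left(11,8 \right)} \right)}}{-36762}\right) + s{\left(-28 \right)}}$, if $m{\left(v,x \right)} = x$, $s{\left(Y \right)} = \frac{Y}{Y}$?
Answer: $\frac{\sqrt{1533917957185185}}{349367667} \approx 0.1121$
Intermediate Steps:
$s{\left(Y \right)} = 1$
$\sqrt{\left(- \frac{225168}{228084} + \frac{q{\left(m{\left(11,8 \right)} \right)}}{-36762}\right) + s{\left(-28 \right)}} = \sqrt{\left(- \frac{225168}{228084} + \frac{8}{-36762}\right) + 1} = \sqrt{\left(\left(-225168\right) \frac{1}{228084} + 8 \left(- \frac{1}{36762}\right)\right) + 1} = \sqrt{\left(- \frac{18764}{19007} - \frac{4}{18381}\right) + 1} = \sqrt{- \frac{344977112}{349367667} + 1} = \sqrt{\frac{4390555}{349367667}} = \frac{\sqrt{1533917957185185}}{349367667}$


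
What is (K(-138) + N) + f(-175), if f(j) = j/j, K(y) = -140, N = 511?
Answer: 372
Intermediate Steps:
f(j) = 1
(K(-138) + N) + f(-175) = (-140 + 511) + 1 = 371 + 1 = 372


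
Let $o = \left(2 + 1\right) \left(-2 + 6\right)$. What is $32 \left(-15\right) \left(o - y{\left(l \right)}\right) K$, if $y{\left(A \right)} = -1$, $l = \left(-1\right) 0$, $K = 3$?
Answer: $-18720$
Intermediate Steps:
$l = 0$
$o = 12$ ($o = 3 \cdot 4 = 12$)
$32 \left(-15\right) \left(o - y{\left(l \right)}\right) K = 32 \left(-15\right) \left(12 - -1\right) 3 = - 480 \left(12 + 1\right) 3 = - 480 \cdot 13 \cdot 3 = \left(-480\right) 39 = -18720$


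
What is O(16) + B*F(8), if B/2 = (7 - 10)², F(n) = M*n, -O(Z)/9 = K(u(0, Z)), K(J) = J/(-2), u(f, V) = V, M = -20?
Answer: -2808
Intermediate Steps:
K(J) = -J/2 (K(J) = J*(-½) = -J/2)
O(Z) = 9*Z/2 (O(Z) = -(-9)*Z/2 = 9*Z/2)
F(n) = -20*n
B = 18 (B = 2*(7 - 10)² = 2*(-3)² = 2*9 = 18)
O(16) + B*F(8) = (9/2)*16 + 18*(-20*8) = 72 + 18*(-160) = 72 - 2880 = -2808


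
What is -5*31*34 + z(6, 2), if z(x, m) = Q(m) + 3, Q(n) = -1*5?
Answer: -5272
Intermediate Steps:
Q(n) = -5
z(x, m) = -2 (z(x, m) = -5 + 3 = -2)
-5*31*34 + z(6, 2) = -5*31*34 - 2 = -155*34 - 2 = -5270 - 2 = -5272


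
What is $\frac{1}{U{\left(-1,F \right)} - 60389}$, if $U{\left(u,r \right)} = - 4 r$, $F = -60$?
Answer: $- \frac{1}{60149} \approx -1.6625 \cdot 10^{-5}$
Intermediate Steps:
$\frac{1}{U{\left(-1,F \right)} - 60389} = \frac{1}{\left(-4\right) \left(-60\right) - 60389} = \frac{1}{240 - 60389} = \frac{1}{-60149} = - \frac{1}{60149}$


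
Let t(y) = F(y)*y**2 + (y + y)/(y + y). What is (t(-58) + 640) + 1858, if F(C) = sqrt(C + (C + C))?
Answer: 2499 + 3364*I*sqrt(174) ≈ 2499.0 + 44374.0*I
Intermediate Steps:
F(C) = sqrt(3)*sqrt(C) (F(C) = sqrt(C + 2*C) = sqrt(3*C) = sqrt(3)*sqrt(C))
t(y) = 1 + sqrt(3)*y**(5/2) (t(y) = (sqrt(3)*sqrt(y))*y**2 + (y + y)/(y + y) = sqrt(3)*y**(5/2) + (2*y)/((2*y)) = sqrt(3)*y**(5/2) + (2*y)*(1/(2*y)) = sqrt(3)*y**(5/2) + 1 = 1 + sqrt(3)*y**(5/2))
(t(-58) + 640) + 1858 = ((1 + sqrt(3)*(-58)**(5/2)) + 640) + 1858 = ((1 + sqrt(3)*(3364*I*sqrt(58))) + 640) + 1858 = ((1 + 3364*I*sqrt(174)) + 640) + 1858 = (641 + 3364*I*sqrt(174)) + 1858 = 2499 + 3364*I*sqrt(174)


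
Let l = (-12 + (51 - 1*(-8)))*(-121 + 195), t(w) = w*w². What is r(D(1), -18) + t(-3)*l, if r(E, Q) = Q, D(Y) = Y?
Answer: -93924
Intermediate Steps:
t(w) = w³
l = 3478 (l = (-12 + (51 + 8))*74 = (-12 + 59)*74 = 47*74 = 3478)
r(D(1), -18) + t(-3)*l = -18 + (-3)³*3478 = -18 - 27*3478 = -18 - 93906 = -93924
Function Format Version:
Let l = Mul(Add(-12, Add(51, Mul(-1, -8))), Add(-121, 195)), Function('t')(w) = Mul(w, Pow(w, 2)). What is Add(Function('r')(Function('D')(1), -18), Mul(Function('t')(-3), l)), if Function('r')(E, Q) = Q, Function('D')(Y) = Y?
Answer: -93924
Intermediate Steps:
Function('t')(w) = Pow(w, 3)
l = 3478 (l = Mul(Add(-12, Add(51, 8)), 74) = Mul(Add(-12, 59), 74) = Mul(47, 74) = 3478)
Add(Function('r')(Function('D')(1), -18), Mul(Function('t')(-3), l)) = Add(-18, Mul(Pow(-3, 3), 3478)) = Add(-18, Mul(-27, 3478)) = Add(-18, -93906) = -93924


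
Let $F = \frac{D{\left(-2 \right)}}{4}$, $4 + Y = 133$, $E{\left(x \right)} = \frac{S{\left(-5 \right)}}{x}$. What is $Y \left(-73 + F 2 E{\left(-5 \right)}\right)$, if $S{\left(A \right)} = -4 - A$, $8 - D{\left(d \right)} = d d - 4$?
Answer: $- \frac{47601}{5} \approx -9520.2$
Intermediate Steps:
$D{\left(d \right)} = 12 - d^{2}$ ($D{\left(d \right)} = 8 - \left(d d - 4\right) = 8 - \left(d^{2} - 4\right) = 8 - \left(-4 + d^{2}\right) = 12 - d^{2}$)
$E{\left(x \right)} = \frac{1}{x}$ ($E{\left(x \right)} = \frac{-4 - -5}{x} = \frac{-4 + 5}{x} = 1 \frac{1}{x} = \frac{1}{x}$)
$Y = 129$ ($Y = -4 + 133 = 129$)
$F = 2$ ($F = \frac{12 - \left(-2\right)^{2}}{4} = \left(12 - 4\right) \frac{1}{4} = 8 \cdot \frac{1}{4} = 2$)
$Y \left(-73 + F 2 E{\left(-5 \right)}\right) = 129 \left(-73 + \frac{2 \cdot 2}{-5}\right) = 129 \left(-73 + 4 \left(- \frac{1}{5}\right)\right) = 129 \left(-73 - \frac{4}{5}\right) = 129 \left(- \frac{369}{5}\right) = - \frac{47601}{5}$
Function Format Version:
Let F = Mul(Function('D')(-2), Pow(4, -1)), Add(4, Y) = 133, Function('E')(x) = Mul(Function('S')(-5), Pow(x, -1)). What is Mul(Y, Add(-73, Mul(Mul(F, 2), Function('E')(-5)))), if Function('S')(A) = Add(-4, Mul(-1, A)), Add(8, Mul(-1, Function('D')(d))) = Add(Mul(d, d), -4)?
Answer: Rational(-47601, 5) ≈ -9520.2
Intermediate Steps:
Function('D')(d) = Add(12, Mul(-1, Pow(d, 2))) (Function('D')(d) = Add(8, Mul(-1, Add(Mul(d, d), -4))) = Add(8, Mul(-1, Add(Pow(d, 2), -4))) = Add(8, Mul(-1, Add(-4, Pow(d, 2)))) = Add(8, Add(4, Mul(-1, Pow(d, 2)))) = Add(12, Mul(-1, Pow(d, 2))))
Function('E')(x) = Pow(x, -1) (Function('E')(x) = Mul(Add(-4, Mul(-1, -5)), Pow(x, -1)) = Mul(Add(-4, 5), Pow(x, -1)) = Mul(1, Pow(x, -1)) = Pow(x, -1))
Y = 129 (Y = Add(-4, 133) = 129)
F = 2 (F = Mul(Add(12, Mul(-1, Pow(-2, 2))), Pow(4, -1)) = Mul(Add(12, Mul(-1, 4)), Rational(1, 4)) = Mul(Add(12, -4), Rational(1, 4)) = Mul(8, Rational(1, 4)) = 2)
Mul(Y, Add(-73, Mul(Mul(F, 2), Function('E')(-5)))) = Mul(129, Add(-73, Mul(Mul(2, 2), Pow(-5, -1)))) = Mul(129, Add(-73, Mul(4, Rational(-1, 5)))) = Mul(129, Add(-73, Rational(-4, 5))) = Mul(129, Rational(-369, 5)) = Rational(-47601, 5)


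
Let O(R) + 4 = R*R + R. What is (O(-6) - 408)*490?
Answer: -187180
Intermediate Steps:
O(R) = -4 + R + R**2 (O(R) = -4 + (R*R + R) = -4 + (R**2 + R) = -4 + (R + R**2) = -4 + R + R**2)
(O(-6) - 408)*490 = ((-4 - 6 + (-6)**2) - 408)*490 = ((-4 - 6 + 36) - 408)*490 = (26 - 408)*490 = -382*490 = -187180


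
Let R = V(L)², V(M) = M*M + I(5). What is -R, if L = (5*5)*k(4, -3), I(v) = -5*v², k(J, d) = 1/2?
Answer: -15625/16 ≈ -976.56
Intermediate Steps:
k(J, d) = ½ (k(J, d) = 1*(½) = ½)
L = 25/2 (L = (5*5)*(½) = 25*(½) = 25/2 ≈ 12.500)
V(M) = -125 + M² (V(M) = M*M - 5*5² = M² - 5*25 = M² - 125 = -125 + M²)
R = 15625/16 (R = (-125 + (25/2)²)² = (-125 + 625/4)² = (125/4)² = 15625/16 ≈ 976.56)
-R = -1*15625/16 = -15625/16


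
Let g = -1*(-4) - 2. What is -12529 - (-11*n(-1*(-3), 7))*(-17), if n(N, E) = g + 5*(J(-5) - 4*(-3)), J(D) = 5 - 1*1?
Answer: -27863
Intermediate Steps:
J(D) = 4 (J(D) = 5 - 1 = 4)
g = 2 (g = 4 - 2 = 2)
n(N, E) = 82 (n(N, E) = 2 + 5*(4 - 4*(-3)) = 2 + 5*(4 + 12) = 2 + 5*16 = 2 + 80 = 82)
-12529 - (-11*n(-1*(-3), 7))*(-17) = -12529 - (-11*82)*(-17) = -12529 - (-902)*(-17) = -12529 - 1*15334 = -12529 - 15334 = -27863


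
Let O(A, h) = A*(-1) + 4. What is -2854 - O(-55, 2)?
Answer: -2913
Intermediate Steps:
O(A, h) = 4 - A (O(A, h) = -A + 4 = 4 - A)
-2854 - O(-55, 2) = -2854 - (4 - 1*(-55)) = -2854 - (4 + 55) = -2854 - 1*59 = -2854 - 59 = -2913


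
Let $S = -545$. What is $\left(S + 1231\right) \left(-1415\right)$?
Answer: $-970690$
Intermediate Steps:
$\left(S + 1231\right) \left(-1415\right) = \left(-545 + 1231\right) \left(-1415\right) = 686 \left(-1415\right) = -970690$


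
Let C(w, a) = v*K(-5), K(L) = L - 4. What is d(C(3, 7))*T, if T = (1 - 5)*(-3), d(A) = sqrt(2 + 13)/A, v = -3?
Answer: 4*sqrt(15)/9 ≈ 1.7213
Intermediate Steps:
K(L) = -4 + L
C(w, a) = 27 (C(w, a) = -3*(-4 - 5) = -3*(-9) = 27)
d(A) = sqrt(15)/A
T = 12 (T = -4*(-3) = 12)
d(C(3, 7))*T = (sqrt(15)/27)*12 = 4*sqrt(15)/9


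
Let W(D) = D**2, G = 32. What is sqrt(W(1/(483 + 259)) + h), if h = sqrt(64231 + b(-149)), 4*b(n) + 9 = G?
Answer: sqrt(1 + 275282*sqrt(256947))/742 ≈ 15.920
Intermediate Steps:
b(n) = 23/4 (b(n) = -9/4 + (1/4)*32 = -9/4 + 8 = 23/4)
h = sqrt(256947)/2 (h = sqrt(64231 + 23/4) = sqrt(256947/4) = sqrt(256947)/2 ≈ 253.45)
sqrt(W(1/(483 + 259)) + h) = sqrt((1/(483 + 259))**2 + sqrt(256947)/2) = sqrt((1/742)**2 + sqrt(256947)/2) = sqrt(1/550564 + sqrt(256947)/2)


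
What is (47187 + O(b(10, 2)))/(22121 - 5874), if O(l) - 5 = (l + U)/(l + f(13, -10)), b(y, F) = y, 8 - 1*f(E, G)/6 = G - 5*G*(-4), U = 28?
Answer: 31099547/10706773 ≈ 2.9047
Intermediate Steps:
f(E, G) = 48 - 126*G (f(E, G) = 48 - 6*(G - 5*G*(-4)) = 48 - 6*(G + 20*G) = 48 - 126*G)
O(l) = 5 + (28 + l)/(1308 + l) (O(l) = 5 + (l + 28)/(l + (48 - 126*(-10))) = 5 + (28 + l)/(l + (48 + 1260)) = 5 + (28 + l)/(l + 1308) = 5 + (28 + l)/(1308 + l))
(47187 + O(b(10, 2)))/(22121 - 5874) = (47187 + 2*(3284 + 3*10)/(1308 + 10))/(22121 - 5874) = (47187 + 2*(3284 + 30)/1318)/16247 = (47187 + 2*(1/1318)*3314)*(1/16247) = (47187 + 3314/659)*(1/16247) = (31099547/659)*(1/16247) = 31099547/10706773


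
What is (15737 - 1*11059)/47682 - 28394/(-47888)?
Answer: 394475693/570848904 ≈ 0.69103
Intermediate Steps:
(15737 - 1*11059)/47682 - 28394/(-47888) = (15737 - 11059)*(1/47682) - 28394*(-1/47888) = 4678*(1/47682) + 14197/23944 = 2339/23841 + 14197/23944 = 394475693/570848904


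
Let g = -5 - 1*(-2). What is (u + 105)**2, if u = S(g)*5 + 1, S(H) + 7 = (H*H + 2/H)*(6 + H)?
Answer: 38416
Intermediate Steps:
g = -3 (g = -5 + 2 = -3)
S(H) = -7 + (6 + H)*(H**2 + 2/H) (S(H) = -7 + (H*H + 2/H)*(6 + H) = -7 + (H**2 + 2/H)*(6 + H) = -7 + (6 + H)*(H**2 + 2/H))
u = 91 (u = (-5 + (-3)**3 + 6*(-3)**2 + 12/(-3))*5 + 1 = (-5 - 27 + 6*9 + 12*(-1/3))*5 + 1 = (-5 - 27 + 54 - 4)*5 + 1 = 18*5 + 1 = 90 + 1 = 91)
(u + 105)**2 = (91 + 105)**2 = 196**2 = 38416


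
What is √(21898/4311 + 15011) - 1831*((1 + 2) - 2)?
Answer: -1831 + √31007738801/1437 ≈ -1708.5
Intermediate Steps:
√(21898/4311 + 15011) - 1831*((1 + 2) - 2) = √(21898*(1/4311) + 15011) - 1831*(3 - 2) = √(21898/4311 + 15011) - 1831*1 = √(64734319/4311) - 1831 = √31007738801/1437 - 1831 = -1831 + √31007738801/1437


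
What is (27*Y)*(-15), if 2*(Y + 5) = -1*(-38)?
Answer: -5670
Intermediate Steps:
Y = 14 (Y = -5 + (-1*(-38))/2 = -5 + (½)*38 = -5 + 19 = 14)
(27*Y)*(-15) = (27*14)*(-15) = 378*(-15) = -5670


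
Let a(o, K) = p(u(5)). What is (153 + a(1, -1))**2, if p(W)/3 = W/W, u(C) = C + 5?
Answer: 24336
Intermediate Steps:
u(C) = 5 + C
p(W) = 3 (p(W) = 3*(W/W) = 3*1 = 3)
a(o, K) = 3
(153 + a(1, -1))**2 = (153 + 3)**2 = 156**2 = 24336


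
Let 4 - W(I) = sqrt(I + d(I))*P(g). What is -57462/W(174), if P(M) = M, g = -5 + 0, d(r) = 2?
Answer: 28731/548 - 143655*sqrt(11)/548 ≈ -817.00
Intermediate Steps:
g = -5
W(I) = 4 + 5*sqrt(2 + I) (W(I) = 4 - sqrt(I + 2)*(-5) = 4 - sqrt(2 + I)*(-5) = 4 - (-5)*sqrt(2 + I) = 4 + 5*sqrt(2 + I))
-57462/W(174) = -57462/(4 + 5*sqrt(2 + 174)) = -57462/(4 + 5*sqrt(176)) = -57462/(4 + 5*(4*sqrt(11))) = -57462/(4 + 20*sqrt(11))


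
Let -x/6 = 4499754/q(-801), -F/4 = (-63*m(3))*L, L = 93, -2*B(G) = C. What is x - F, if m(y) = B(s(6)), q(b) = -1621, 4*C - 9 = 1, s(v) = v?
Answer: 74485719/1621 ≈ 45951.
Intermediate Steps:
C = 5/2 (C = 9/4 + (¼)*1 = 9/4 + ¼ = 5/2 ≈ 2.5000)
B(G) = -5/4 (B(G) = -½*5/2 = -5/4)
m(y) = -5/4
F = -29295 (F = -4*(-63*(-5/4))*93 = -315*93 = -4*29295/4 = -29295)
x = 26998524/1621 (x = -26998524/(-1621) = -26998524*(-1)/1621 = -6*(-4499754/1621) = 26998524/1621 ≈ 16655.)
x - F = 26998524/1621 - 1*(-29295) = 26998524/1621 + 29295 = 74485719/1621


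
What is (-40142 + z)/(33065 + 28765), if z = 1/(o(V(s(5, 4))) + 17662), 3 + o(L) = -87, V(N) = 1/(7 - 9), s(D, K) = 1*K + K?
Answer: -705375223/1086476760 ≈ -0.64923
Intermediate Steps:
s(D, K) = 2*K (s(D, K) = K + K = 2*K)
V(N) = -½ (V(N) = 1/(-2) = -½)
o(L) = -90 (o(L) = -3 - 87 = -90)
z = 1/17572 (z = 1/(-90 + 17662) = 1/17572 ≈ 5.6909e-5)
(-40142 + z)/(33065 + 28765) = (-40142 + 1/17572)/(33065 + 28765) = -705375223/17572/61830 = -705375223/17572*1/61830 = -705375223/1086476760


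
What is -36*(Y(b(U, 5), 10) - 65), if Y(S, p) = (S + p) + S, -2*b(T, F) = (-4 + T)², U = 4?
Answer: 1980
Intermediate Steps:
b(T, F) = -(-4 + T)²/2
Y(S, p) = p + 2*S
-36*(Y(b(U, 5), 10) - 65) = -36*((10 + 2*(-(-4 + 4)²/2)) - 65) = -36*((10 + 2*(-½*0²)) - 65) = -36*((10 + 2*(-½*0)) - 65) = -36*((10 + 2*0) - 65) = -36*((10 + 0) - 65) = -36*(10 - 65) = -36*(-55) = 1980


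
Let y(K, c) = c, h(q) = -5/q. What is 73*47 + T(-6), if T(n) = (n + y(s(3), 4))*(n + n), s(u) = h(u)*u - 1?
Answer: 3455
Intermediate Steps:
s(u) = -6 (s(u) = (-5/u)*u - 1 = -5 - 1 = -6)
T(n) = 2*n*(4 + n) (T(n) = (n + 4)*(n + n) = (4 + n)*(2*n) = 2*n*(4 + n))
73*47 + T(-6) = 73*47 + 2*(-6)*(4 - 6) = 3431 + 2*(-6)*(-2) = 3431 + 24 = 3455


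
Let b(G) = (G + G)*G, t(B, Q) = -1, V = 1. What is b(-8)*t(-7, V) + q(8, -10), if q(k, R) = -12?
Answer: -140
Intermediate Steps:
b(G) = 2*G² (b(G) = (2*G)*G = 2*G²)
b(-8)*t(-7, V) + q(8, -10) = (2*(-8)²)*(-1) - 12 = (2*64)*(-1) - 12 = 128*(-1) - 12 = -128 - 12 = -140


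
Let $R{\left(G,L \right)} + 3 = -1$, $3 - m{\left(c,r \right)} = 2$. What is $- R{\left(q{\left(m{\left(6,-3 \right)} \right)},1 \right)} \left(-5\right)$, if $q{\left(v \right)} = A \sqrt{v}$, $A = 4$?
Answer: $-20$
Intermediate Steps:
$m{\left(c,r \right)} = 1$ ($m{\left(c,r \right)} = 3 - 2 = 1$)
$q{\left(v \right)} = 4 \sqrt{v}$
$R{\left(G,L \right)} = -4$ ($R{\left(G,L \right)} = -3 - 1 = -4$)
$- R{\left(q{\left(m{\left(6,-3 \right)} \right)},1 \right)} \left(-5\right) = \left(-1\right) \left(-4\right) \left(-5\right) = 4 \left(-5\right) = -20$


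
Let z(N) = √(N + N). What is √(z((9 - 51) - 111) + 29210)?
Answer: √(29210 + 3*I*√34) ≈ 170.91 + 0.0512*I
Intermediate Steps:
z(N) = √2*√N (z(N) = √(2*N) = √2*√N)
√(z((9 - 51) - 111) + 29210) = √(√2*√((9 - 51) - 111) + 29210) = √(√2*√(-42 - 111) + 29210) = √(√2*√(-153) + 29210) = √(√2*(3*I*√17) + 29210) = √(3*I*√34 + 29210) = √(29210 + 3*I*√34)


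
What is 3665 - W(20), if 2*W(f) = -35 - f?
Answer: 7385/2 ≈ 3692.5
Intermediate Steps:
W(f) = -35/2 - f/2 (W(f) = (-35 - f)/2 = -35/2 - f/2)
3665 - W(20) = 3665 - (-35/2 - ½*20) = 3665 - (-35/2 - 10) = 3665 - 1*(-55/2) = 3665 + 55/2 = 7385/2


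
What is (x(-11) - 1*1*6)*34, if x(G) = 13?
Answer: 238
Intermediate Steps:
(x(-11) - 1*1*6)*34 = (13 - 1*1*6)*34 = (13 - 1*6)*34 = (13 - 6)*34 = 7*34 = 238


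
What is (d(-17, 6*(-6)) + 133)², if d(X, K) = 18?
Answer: 22801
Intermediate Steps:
(d(-17, 6*(-6)) + 133)² = (18 + 133)² = 151² = 22801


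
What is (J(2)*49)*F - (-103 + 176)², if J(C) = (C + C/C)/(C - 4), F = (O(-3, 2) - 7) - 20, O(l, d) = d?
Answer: -6983/2 ≈ -3491.5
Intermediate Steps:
F = -25 (F = (2 - 7) - 20 = -5 - 20 = -25)
J(C) = (1 + C)/(-4 + C) (J(C) = (C + 1)/(-4 + C) = (1 + C)/(-4 + C))
(J(2)*49)*F - (-103 + 176)² = (((1 + 2)/(-4 + 2))*49)*(-25) - (-103 + 176)² = ((3/(-2))*49)*(-25) - 1*73² = (-½*3*49)*(-25) - 1*5329 = -3/2*49*(-25) - 5329 = -147/2*(-25) - 5329 = 3675/2 - 5329 = -6983/2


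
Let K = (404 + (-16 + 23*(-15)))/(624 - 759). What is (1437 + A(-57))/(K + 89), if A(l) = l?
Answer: 46575/2993 ≈ 15.561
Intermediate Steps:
K = -43/135 (K = (404 + (-16 - 345))/(-135) = (404 - 361)*(-1/135) = 43*(-1/135) = -43/135 ≈ -0.31852)
(1437 + A(-57))/(K + 89) = (1437 - 57)/(-43/135 + 89) = 1380/(11972/135) = 1380*(135/11972) = 46575/2993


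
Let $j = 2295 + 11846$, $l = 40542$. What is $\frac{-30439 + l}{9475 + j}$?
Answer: $\frac{10103}{23616} \approx 0.4278$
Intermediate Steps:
$j = 14141$
$\frac{-30439 + l}{9475 + j} = \frac{-30439 + 40542}{9475 + 14141} = \frac{10103}{23616}$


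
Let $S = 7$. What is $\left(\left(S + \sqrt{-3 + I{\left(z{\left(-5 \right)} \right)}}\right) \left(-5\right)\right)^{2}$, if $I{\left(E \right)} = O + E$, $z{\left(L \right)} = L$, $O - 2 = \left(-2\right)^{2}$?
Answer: $1175 + 350 i \sqrt{2} \approx 1175.0 + 494.97 i$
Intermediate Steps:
$O = 6$ ($O = 2 + \left(-2\right)^{2} = 2 + 4 = 6$)
$I{\left(E \right)} = 6 + E$
$\left(\left(S + \sqrt{-3 + I{\left(z{\left(-5 \right)} \right)}}\right) \left(-5\right)\right)^{2} = \left(\left(7 + \sqrt{-3 + \left(6 - 5\right)}\right) \left(-5\right)\right)^{2} = \left(\left(7 + \sqrt{-3 + 1}\right) \left(-5\right)\right)^{2} = \left(\left(7 + \sqrt{-2}\right) \left(-5\right)\right)^{2} = \left(\left(7 + i \sqrt{2}\right) \left(-5\right)\right)^{2} = \left(-35 - 5 i \sqrt{2}\right)^{2}$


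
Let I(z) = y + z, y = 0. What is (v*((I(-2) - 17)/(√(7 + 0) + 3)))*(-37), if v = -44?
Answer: -46398 + 15466*√7 ≈ -5478.8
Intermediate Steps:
I(z) = z (I(z) = 0 + z = z)
(v*((I(-2) - 17)/(√(7 + 0) + 3)))*(-37) = -44*(-2 - 17)/(√(7 + 0) + 3)*(-37) = -(-836)/(√7 + 3)*(-37) = -(-836)/(3 + √7)*(-37) = (836/(3 + √7))*(-37) = -30932/(3 + √7)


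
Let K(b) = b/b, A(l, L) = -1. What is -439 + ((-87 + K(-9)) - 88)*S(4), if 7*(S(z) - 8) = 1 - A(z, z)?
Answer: -13165/7 ≈ -1880.7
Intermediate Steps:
K(b) = 1
S(z) = 58/7 (S(z) = 8 + (1 - 1*(-1))/7 = 8 + (1 + 1)/7 = 8 + (1/7)*2 = 8 + 2/7 = 58/7)
-439 + ((-87 + K(-9)) - 88)*S(4) = -439 + ((-87 + 1) - 88)*(58/7) = -439 + (-86 - 88)*(58/7) = -439 - 174*58/7 = -439 - 10092/7 = -13165/7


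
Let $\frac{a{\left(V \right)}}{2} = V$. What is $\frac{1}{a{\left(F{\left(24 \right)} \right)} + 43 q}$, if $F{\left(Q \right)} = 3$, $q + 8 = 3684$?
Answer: $\frac{1}{158074} \approx 6.3262 \cdot 10^{-6}$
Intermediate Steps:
$q = 3676$ ($q = -8 + 3684 = 3676$)
$a{\left(V \right)} = 2 V$
$\frac{1}{a{\left(F{\left(24 \right)} \right)} + 43 q} = \frac{1}{2 \cdot 3 + 43 \cdot 3676} = \frac{1}{6 + 158068} = \frac{1}{158074}$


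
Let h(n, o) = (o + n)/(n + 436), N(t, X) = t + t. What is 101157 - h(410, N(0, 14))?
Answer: 42789206/423 ≈ 1.0116e+5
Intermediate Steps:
N(t, X) = 2*t
h(n, o) = (n + o)/(436 + n)
101157 - h(410, N(0, 14)) = 101157 - (410 + 2*0)/(436 + 410) = 101157 - (410 + 0)/846 = 101157 - 410/846 = 101157 - 1*205/423 = 101157 - 205/423 = 42789206/423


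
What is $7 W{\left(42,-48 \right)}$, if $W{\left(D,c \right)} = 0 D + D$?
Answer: $294$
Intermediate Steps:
$W{\left(D,c \right)} = D$ ($W{\left(D,c \right)} = 0 + D = D$)
$7 W{\left(42,-48 \right)} = 7 \cdot 42 = 294$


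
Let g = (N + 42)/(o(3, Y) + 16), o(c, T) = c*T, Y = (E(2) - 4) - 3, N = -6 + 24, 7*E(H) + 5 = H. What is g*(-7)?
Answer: 735/11 ≈ 66.818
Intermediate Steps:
E(H) = -5/7 + H/7
N = 18
Y = -52/7 (Y = ((-5/7 + (⅐)*2) - 4) - 3 = ((-5/7 + 2/7) - 4) - 3 = (-3/7 - 4) - 3 = -31/7 - 3 = -52/7 ≈ -7.4286)
o(c, T) = T*c
g = -105/11 (g = (18 + 42)/(-52/7*3 + 16) = 60/(-156/7 + 16) = 60/(-44/7) = 60*(-7/44) = -105/11 ≈ -9.5455)
g*(-7) = -105/11*(-7) = 735/11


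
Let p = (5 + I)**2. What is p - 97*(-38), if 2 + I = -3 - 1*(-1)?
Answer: 3687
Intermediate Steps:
I = -4 (I = -2 + (-3 - 1*(-1)) = -2 + (-3 + 1) = -2 - 2 = -4)
p = 1 (p = (5 - 4)**2 = 1**2 = 1)
p - 97*(-38) = 1 - 97*(-38) = 1 + 3686 = 3687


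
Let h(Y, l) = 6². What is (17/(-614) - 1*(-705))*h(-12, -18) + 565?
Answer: 7964809/307 ≈ 25944.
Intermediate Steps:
h(Y, l) = 36
(17/(-614) - 1*(-705))*h(-12, -18) + 565 = (17/(-614) - 1*(-705))*36 + 565 = (17*(-1/614) + 705)*36 + 565 = (-17/614 + 705)*36 + 565 = (432853/614)*36 + 565 = 7791354/307 + 565 = 7964809/307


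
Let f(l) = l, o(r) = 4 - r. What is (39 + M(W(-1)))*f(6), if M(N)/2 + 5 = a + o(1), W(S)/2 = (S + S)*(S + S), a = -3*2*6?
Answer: -222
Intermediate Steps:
a = -36 (a = -6*6 = -36)
W(S) = 8*S**2 (W(S) = 2*((S + S)*(S + S)) = 2*((2*S)*(2*S)) = 2*(4*S**2) = 8*S**2)
M(N) = -76 (M(N) = -10 + 2*(-36 + (4 - 1*1)) = -10 + 2*(-36 + (4 - 1)) = -10 + 2*(-36 + 3) = -10 + 2*(-33) = -10 - 66 = -76)
(39 + M(W(-1)))*f(6) = (39 - 76)*6 = -37*6 = -222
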